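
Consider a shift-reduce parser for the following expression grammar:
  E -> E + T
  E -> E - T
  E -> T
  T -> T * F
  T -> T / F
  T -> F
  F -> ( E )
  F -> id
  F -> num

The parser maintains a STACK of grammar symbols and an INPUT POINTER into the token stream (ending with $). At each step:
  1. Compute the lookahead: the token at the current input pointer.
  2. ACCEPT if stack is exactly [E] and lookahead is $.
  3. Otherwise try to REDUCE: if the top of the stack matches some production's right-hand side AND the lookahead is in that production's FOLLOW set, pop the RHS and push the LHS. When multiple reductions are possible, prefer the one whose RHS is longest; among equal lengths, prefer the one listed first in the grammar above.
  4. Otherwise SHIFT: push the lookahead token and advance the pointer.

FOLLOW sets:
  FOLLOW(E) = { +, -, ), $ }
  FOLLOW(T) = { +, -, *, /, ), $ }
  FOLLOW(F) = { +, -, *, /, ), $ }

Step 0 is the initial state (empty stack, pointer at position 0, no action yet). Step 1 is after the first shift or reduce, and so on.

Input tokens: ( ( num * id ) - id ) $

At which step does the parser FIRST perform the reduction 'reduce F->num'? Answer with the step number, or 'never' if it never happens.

Step 1: shift (. Stack=[(] ptr=1 lookahead=( remaining=[( num * id ) - id ) $]
Step 2: shift (. Stack=[( (] ptr=2 lookahead=num remaining=[num * id ) - id ) $]
Step 3: shift num. Stack=[( ( num] ptr=3 lookahead=* remaining=[* id ) - id ) $]
Step 4: reduce F->num. Stack=[( ( F] ptr=3 lookahead=* remaining=[* id ) - id ) $]

Answer: 4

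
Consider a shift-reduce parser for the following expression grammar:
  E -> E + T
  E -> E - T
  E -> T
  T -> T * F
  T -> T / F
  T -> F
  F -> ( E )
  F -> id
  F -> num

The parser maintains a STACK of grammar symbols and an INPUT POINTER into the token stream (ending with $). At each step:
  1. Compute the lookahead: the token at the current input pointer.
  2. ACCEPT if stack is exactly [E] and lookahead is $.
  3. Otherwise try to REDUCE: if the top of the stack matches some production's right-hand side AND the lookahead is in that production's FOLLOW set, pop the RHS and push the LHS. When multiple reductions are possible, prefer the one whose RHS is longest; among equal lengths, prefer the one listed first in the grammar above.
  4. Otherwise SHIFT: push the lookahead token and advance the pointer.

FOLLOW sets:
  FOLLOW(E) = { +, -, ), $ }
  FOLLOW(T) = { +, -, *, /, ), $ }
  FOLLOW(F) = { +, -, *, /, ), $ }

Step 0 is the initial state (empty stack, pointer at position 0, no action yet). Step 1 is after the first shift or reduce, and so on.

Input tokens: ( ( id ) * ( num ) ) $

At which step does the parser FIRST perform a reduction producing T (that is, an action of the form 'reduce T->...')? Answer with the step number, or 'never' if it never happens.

Answer: 5

Derivation:
Step 1: shift (. Stack=[(] ptr=1 lookahead=( remaining=[( id ) * ( num ) ) $]
Step 2: shift (. Stack=[( (] ptr=2 lookahead=id remaining=[id ) * ( num ) ) $]
Step 3: shift id. Stack=[( ( id] ptr=3 lookahead=) remaining=[) * ( num ) ) $]
Step 4: reduce F->id. Stack=[( ( F] ptr=3 lookahead=) remaining=[) * ( num ) ) $]
Step 5: reduce T->F. Stack=[( ( T] ptr=3 lookahead=) remaining=[) * ( num ) ) $]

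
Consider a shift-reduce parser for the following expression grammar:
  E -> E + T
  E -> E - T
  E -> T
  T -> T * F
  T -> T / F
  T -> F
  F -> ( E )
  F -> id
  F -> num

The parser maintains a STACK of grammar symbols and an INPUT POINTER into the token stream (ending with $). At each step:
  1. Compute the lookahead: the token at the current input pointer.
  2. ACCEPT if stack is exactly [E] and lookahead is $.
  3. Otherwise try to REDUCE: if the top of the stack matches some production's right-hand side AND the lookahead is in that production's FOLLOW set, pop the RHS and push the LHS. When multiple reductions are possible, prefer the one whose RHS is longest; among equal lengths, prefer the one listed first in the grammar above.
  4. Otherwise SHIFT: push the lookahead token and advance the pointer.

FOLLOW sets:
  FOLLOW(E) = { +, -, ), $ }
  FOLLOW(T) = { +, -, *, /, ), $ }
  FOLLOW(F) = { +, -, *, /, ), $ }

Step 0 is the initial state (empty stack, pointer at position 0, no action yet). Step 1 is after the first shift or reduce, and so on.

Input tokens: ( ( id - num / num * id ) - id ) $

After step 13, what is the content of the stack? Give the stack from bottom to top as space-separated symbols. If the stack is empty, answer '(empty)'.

Step 1: shift (. Stack=[(] ptr=1 lookahead=( remaining=[( id - num / num * id ) - id ) $]
Step 2: shift (. Stack=[( (] ptr=2 lookahead=id remaining=[id - num / num * id ) - id ) $]
Step 3: shift id. Stack=[( ( id] ptr=3 lookahead=- remaining=[- num / num * id ) - id ) $]
Step 4: reduce F->id. Stack=[( ( F] ptr=3 lookahead=- remaining=[- num / num * id ) - id ) $]
Step 5: reduce T->F. Stack=[( ( T] ptr=3 lookahead=- remaining=[- num / num * id ) - id ) $]
Step 6: reduce E->T. Stack=[( ( E] ptr=3 lookahead=- remaining=[- num / num * id ) - id ) $]
Step 7: shift -. Stack=[( ( E -] ptr=4 lookahead=num remaining=[num / num * id ) - id ) $]
Step 8: shift num. Stack=[( ( E - num] ptr=5 lookahead=/ remaining=[/ num * id ) - id ) $]
Step 9: reduce F->num. Stack=[( ( E - F] ptr=5 lookahead=/ remaining=[/ num * id ) - id ) $]
Step 10: reduce T->F. Stack=[( ( E - T] ptr=5 lookahead=/ remaining=[/ num * id ) - id ) $]
Step 11: shift /. Stack=[( ( E - T /] ptr=6 lookahead=num remaining=[num * id ) - id ) $]
Step 12: shift num. Stack=[( ( E - T / num] ptr=7 lookahead=* remaining=[* id ) - id ) $]
Step 13: reduce F->num. Stack=[( ( E - T / F] ptr=7 lookahead=* remaining=[* id ) - id ) $]

Answer: ( ( E - T / F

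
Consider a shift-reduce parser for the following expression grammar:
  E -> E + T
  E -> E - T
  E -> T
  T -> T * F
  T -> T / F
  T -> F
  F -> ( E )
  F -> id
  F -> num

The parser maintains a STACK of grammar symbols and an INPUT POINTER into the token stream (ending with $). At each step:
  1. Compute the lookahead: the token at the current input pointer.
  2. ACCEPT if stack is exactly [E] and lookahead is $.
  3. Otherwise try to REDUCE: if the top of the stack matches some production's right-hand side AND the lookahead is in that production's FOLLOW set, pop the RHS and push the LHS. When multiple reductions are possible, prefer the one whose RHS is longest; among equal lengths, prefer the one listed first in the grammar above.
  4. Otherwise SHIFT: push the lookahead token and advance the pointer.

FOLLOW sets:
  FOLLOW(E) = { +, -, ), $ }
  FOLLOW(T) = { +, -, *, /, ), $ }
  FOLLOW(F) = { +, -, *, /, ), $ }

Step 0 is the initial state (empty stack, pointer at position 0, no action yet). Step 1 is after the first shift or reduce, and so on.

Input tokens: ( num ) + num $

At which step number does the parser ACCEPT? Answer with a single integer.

Answer: 15

Derivation:
Step 1: shift (. Stack=[(] ptr=1 lookahead=num remaining=[num ) + num $]
Step 2: shift num. Stack=[( num] ptr=2 lookahead=) remaining=[) + num $]
Step 3: reduce F->num. Stack=[( F] ptr=2 lookahead=) remaining=[) + num $]
Step 4: reduce T->F. Stack=[( T] ptr=2 lookahead=) remaining=[) + num $]
Step 5: reduce E->T. Stack=[( E] ptr=2 lookahead=) remaining=[) + num $]
Step 6: shift ). Stack=[( E )] ptr=3 lookahead=+ remaining=[+ num $]
Step 7: reduce F->( E ). Stack=[F] ptr=3 lookahead=+ remaining=[+ num $]
Step 8: reduce T->F. Stack=[T] ptr=3 lookahead=+ remaining=[+ num $]
Step 9: reduce E->T. Stack=[E] ptr=3 lookahead=+ remaining=[+ num $]
Step 10: shift +. Stack=[E +] ptr=4 lookahead=num remaining=[num $]
Step 11: shift num. Stack=[E + num] ptr=5 lookahead=$ remaining=[$]
Step 12: reduce F->num. Stack=[E + F] ptr=5 lookahead=$ remaining=[$]
Step 13: reduce T->F. Stack=[E + T] ptr=5 lookahead=$ remaining=[$]
Step 14: reduce E->E + T. Stack=[E] ptr=5 lookahead=$ remaining=[$]
Step 15: accept. Stack=[E] ptr=5 lookahead=$ remaining=[$]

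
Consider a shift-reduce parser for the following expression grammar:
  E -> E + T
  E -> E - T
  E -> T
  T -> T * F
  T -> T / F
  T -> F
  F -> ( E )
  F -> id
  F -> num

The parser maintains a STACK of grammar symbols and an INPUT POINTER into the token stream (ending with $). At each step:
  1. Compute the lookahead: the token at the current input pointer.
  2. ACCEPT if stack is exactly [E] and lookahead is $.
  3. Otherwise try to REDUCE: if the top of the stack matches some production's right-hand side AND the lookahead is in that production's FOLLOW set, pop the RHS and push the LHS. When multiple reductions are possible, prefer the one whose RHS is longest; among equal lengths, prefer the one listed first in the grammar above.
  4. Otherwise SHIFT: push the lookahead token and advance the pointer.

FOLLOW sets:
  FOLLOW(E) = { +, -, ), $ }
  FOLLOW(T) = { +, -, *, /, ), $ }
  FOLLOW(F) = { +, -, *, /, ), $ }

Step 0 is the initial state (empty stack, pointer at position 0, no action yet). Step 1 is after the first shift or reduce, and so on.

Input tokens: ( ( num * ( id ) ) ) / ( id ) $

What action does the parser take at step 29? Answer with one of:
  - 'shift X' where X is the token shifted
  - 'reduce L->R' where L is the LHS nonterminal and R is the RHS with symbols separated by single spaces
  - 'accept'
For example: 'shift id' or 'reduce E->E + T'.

Answer: shift )

Derivation:
Step 1: shift (. Stack=[(] ptr=1 lookahead=( remaining=[( num * ( id ) ) ) / ( id ) $]
Step 2: shift (. Stack=[( (] ptr=2 lookahead=num remaining=[num * ( id ) ) ) / ( id ) $]
Step 3: shift num. Stack=[( ( num] ptr=3 lookahead=* remaining=[* ( id ) ) ) / ( id ) $]
Step 4: reduce F->num. Stack=[( ( F] ptr=3 lookahead=* remaining=[* ( id ) ) ) / ( id ) $]
Step 5: reduce T->F. Stack=[( ( T] ptr=3 lookahead=* remaining=[* ( id ) ) ) / ( id ) $]
Step 6: shift *. Stack=[( ( T *] ptr=4 lookahead=( remaining=[( id ) ) ) / ( id ) $]
Step 7: shift (. Stack=[( ( T * (] ptr=5 lookahead=id remaining=[id ) ) ) / ( id ) $]
Step 8: shift id. Stack=[( ( T * ( id] ptr=6 lookahead=) remaining=[) ) ) / ( id ) $]
Step 9: reduce F->id. Stack=[( ( T * ( F] ptr=6 lookahead=) remaining=[) ) ) / ( id ) $]
Step 10: reduce T->F. Stack=[( ( T * ( T] ptr=6 lookahead=) remaining=[) ) ) / ( id ) $]
Step 11: reduce E->T. Stack=[( ( T * ( E] ptr=6 lookahead=) remaining=[) ) ) / ( id ) $]
Step 12: shift ). Stack=[( ( T * ( E )] ptr=7 lookahead=) remaining=[) ) / ( id ) $]
Step 13: reduce F->( E ). Stack=[( ( T * F] ptr=7 lookahead=) remaining=[) ) / ( id ) $]
Step 14: reduce T->T * F. Stack=[( ( T] ptr=7 lookahead=) remaining=[) ) / ( id ) $]
Step 15: reduce E->T. Stack=[( ( E] ptr=7 lookahead=) remaining=[) ) / ( id ) $]
Step 16: shift ). Stack=[( ( E )] ptr=8 lookahead=) remaining=[) / ( id ) $]
Step 17: reduce F->( E ). Stack=[( F] ptr=8 lookahead=) remaining=[) / ( id ) $]
Step 18: reduce T->F. Stack=[( T] ptr=8 lookahead=) remaining=[) / ( id ) $]
Step 19: reduce E->T. Stack=[( E] ptr=8 lookahead=) remaining=[) / ( id ) $]
Step 20: shift ). Stack=[( E )] ptr=9 lookahead=/ remaining=[/ ( id ) $]
Step 21: reduce F->( E ). Stack=[F] ptr=9 lookahead=/ remaining=[/ ( id ) $]
Step 22: reduce T->F. Stack=[T] ptr=9 lookahead=/ remaining=[/ ( id ) $]
Step 23: shift /. Stack=[T /] ptr=10 lookahead=( remaining=[( id ) $]
Step 24: shift (. Stack=[T / (] ptr=11 lookahead=id remaining=[id ) $]
Step 25: shift id. Stack=[T / ( id] ptr=12 lookahead=) remaining=[) $]
Step 26: reduce F->id. Stack=[T / ( F] ptr=12 lookahead=) remaining=[) $]
Step 27: reduce T->F. Stack=[T / ( T] ptr=12 lookahead=) remaining=[) $]
Step 28: reduce E->T. Stack=[T / ( E] ptr=12 lookahead=) remaining=[) $]
Step 29: shift ). Stack=[T / ( E )] ptr=13 lookahead=$ remaining=[$]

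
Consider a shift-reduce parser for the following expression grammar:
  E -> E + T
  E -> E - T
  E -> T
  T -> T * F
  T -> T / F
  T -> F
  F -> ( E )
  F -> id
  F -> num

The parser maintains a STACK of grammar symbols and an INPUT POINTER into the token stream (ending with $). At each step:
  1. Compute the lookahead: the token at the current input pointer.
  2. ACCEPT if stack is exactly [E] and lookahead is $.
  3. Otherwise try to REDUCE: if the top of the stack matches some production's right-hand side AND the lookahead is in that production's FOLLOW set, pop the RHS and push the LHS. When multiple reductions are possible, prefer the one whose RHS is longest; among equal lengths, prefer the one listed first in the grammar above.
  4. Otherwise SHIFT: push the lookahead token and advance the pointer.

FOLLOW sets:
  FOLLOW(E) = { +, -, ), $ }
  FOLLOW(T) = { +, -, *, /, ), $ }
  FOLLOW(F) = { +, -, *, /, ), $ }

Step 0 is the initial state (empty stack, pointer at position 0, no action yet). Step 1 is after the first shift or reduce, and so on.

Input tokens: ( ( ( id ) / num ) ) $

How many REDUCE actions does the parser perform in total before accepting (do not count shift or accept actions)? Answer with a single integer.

Answer: 14

Derivation:
Step 1: shift (. Stack=[(] ptr=1 lookahead=( remaining=[( ( id ) / num ) ) $]
Step 2: shift (. Stack=[( (] ptr=2 lookahead=( remaining=[( id ) / num ) ) $]
Step 3: shift (. Stack=[( ( (] ptr=3 lookahead=id remaining=[id ) / num ) ) $]
Step 4: shift id. Stack=[( ( ( id] ptr=4 lookahead=) remaining=[) / num ) ) $]
Step 5: reduce F->id. Stack=[( ( ( F] ptr=4 lookahead=) remaining=[) / num ) ) $]
Step 6: reduce T->F. Stack=[( ( ( T] ptr=4 lookahead=) remaining=[) / num ) ) $]
Step 7: reduce E->T. Stack=[( ( ( E] ptr=4 lookahead=) remaining=[) / num ) ) $]
Step 8: shift ). Stack=[( ( ( E )] ptr=5 lookahead=/ remaining=[/ num ) ) $]
Step 9: reduce F->( E ). Stack=[( ( F] ptr=5 lookahead=/ remaining=[/ num ) ) $]
Step 10: reduce T->F. Stack=[( ( T] ptr=5 lookahead=/ remaining=[/ num ) ) $]
Step 11: shift /. Stack=[( ( T /] ptr=6 lookahead=num remaining=[num ) ) $]
Step 12: shift num. Stack=[( ( T / num] ptr=7 lookahead=) remaining=[) ) $]
Step 13: reduce F->num. Stack=[( ( T / F] ptr=7 lookahead=) remaining=[) ) $]
Step 14: reduce T->T / F. Stack=[( ( T] ptr=7 lookahead=) remaining=[) ) $]
Step 15: reduce E->T. Stack=[( ( E] ptr=7 lookahead=) remaining=[) ) $]
Step 16: shift ). Stack=[( ( E )] ptr=8 lookahead=) remaining=[) $]
Step 17: reduce F->( E ). Stack=[( F] ptr=8 lookahead=) remaining=[) $]
Step 18: reduce T->F. Stack=[( T] ptr=8 lookahead=) remaining=[) $]
Step 19: reduce E->T. Stack=[( E] ptr=8 lookahead=) remaining=[) $]
Step 20: shift ). Stack=[( E )] ptr=9 lookahead=$ remaining=[$]
Step 21: reduce F->( E ). Stack=[F] ptr=9 lookahead=$ remaining=[$]
Step 22: reduce T->F. Stack=[T] ptr=9 lookahead=$ remaining=[$]
Step 23: reduce E->T. Stack=[E] ptr=9 lookahead=$ remaining=[$]
Step 24: accept. Stack=[E] ptr=9 lookahead=$ remaining=[$]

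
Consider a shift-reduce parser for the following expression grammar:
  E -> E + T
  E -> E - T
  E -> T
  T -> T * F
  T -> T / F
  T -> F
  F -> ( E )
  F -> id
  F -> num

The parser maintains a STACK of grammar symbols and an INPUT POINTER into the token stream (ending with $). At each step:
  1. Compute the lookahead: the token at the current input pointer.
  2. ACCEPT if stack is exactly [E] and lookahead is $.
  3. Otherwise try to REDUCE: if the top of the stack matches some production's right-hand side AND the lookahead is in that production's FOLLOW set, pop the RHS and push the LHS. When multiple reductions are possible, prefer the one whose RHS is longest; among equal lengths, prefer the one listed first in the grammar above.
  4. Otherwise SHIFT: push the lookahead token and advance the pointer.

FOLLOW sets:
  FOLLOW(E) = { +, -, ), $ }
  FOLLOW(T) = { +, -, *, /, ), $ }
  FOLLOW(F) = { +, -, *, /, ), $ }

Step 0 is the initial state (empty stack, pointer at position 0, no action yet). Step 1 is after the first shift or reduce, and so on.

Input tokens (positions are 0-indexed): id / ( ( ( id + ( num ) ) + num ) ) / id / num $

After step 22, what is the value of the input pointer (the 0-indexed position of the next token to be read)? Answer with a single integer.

Step 1: shift id. Stack=[id] ptr=1 lookahead=/ remaining=[/ ( ( ( id + ( num ) ) + num ) ) / id / num $]
Step 2: reduce F->id. Stack=[F] ptr=1 lookahead=/ remaining=[/ ( ( ( id + ( num ) ) + num ) ) / id / num $]
Step 3: reduce T->F. Stack=[T] ptr=1 lookahead=/ remaining=[/ ( ( ( id + ( num ) ) + num ) ) / id / num $]
Step 4: shift /. Stack=[T /] ptr=2 lookahead=( remaining=[( ( ( id + ( num ) ) + num ) ) / id / num $]
Step 5: shift (. Stack=[T / (] ptr=3 lookahead=( remaining=[( ( id + ( num ) ) + num ) ) / id / num $]
Step 6: shift (. Stack=[T / ( (] ptr=4 lookahead=( remaining=[( id + ( num ) ) + num ) ) / id / num $]
Step 7: shift (. Stack=[T / ( ( (] ptr=5 lookahead=id remaining=[id + ( num ) ) + num ) ) / id / num $]
Step 8: shift id. Stack=[T / ( ( ( id] ptr=6 lookahead=+ remaining=[+ ( num ) ) + num ) ) / id / num $]
Step 9: reduce F->id. Stack=[T / ( ( ( F] ptr=6 lookahead=+ remaining=[+ ( num ) ) + num ) ) / id / num $]
Step 10: reduce T->F. Stack=[T / ( ( ( T] ptr=6 lookahead=+ remaining=[+ ( num ) ) + num ) ) / id / num $]
Step 11: reduce E->T. Stack=[T / ( ( ( E] ptr=6 lookahead=+ remaining=[+ ( num ) ) + num ) ) / id / num $]
Step 12: shift +. Stack=[T / ( ( ( E +] ptr=7 lookahead=( remaining=[( num ) ) + num ) ) / id / num $]
Step 13: shift (. Stack=[T / ( ( ( E + (] ptr=8 lookahead=num remaining=[num ) ) + num ) ) / id / num $]
Step 14: shift num. Stack=[T / ( ( ( E + ( num] ptr=9 lookahead=) remaining=[) ) + num ) ) / id / num $]
Step 15: reduce F->num. Stack=[T / ( ( ( E + ( F] ptr=9 lookahead=) remaining=[) ) + num ) ) / id / num $]
Step 16: reduce T->F. Stack=[T / ( ( ( E + ( T] ptr=9 lookahead=) remaining=[) ) + num ) ) / id / num $]
Step 17: reduce E->T. Stack=[T / ( ( ( E + ( E] ptr=9 lookahead=) remaining=[) ) + num ) ) / id / num $]
Step 18: shift ). Stack=[T / ( ( ( E + ( E )] ptr=10 lookahead=) remaining=[) + num ) ) / id / num $]
Step 19: reduce F->( E ). Stack=[T / ( ( ( E + F] ptr=10 lookahead=) remaining=[) + num ) ) / id / num $]
Step 20: reduce T->F. Stack=[T / ( ( ( E + T] ptr=10 lookahead=) remaining=[) + num ) ) / id / num $]
Step 21: reduce E->E + T. Stack=[T / ( ( ( E] ptr=10 lookahead=) remaining=[) + num ) ) / id / num $]
Step 22: shift ). Stack=[T / ( ( ( E )] ptr=11 lookahead=+ remaining=[+ num ) ) / id / num $]

Answer: 11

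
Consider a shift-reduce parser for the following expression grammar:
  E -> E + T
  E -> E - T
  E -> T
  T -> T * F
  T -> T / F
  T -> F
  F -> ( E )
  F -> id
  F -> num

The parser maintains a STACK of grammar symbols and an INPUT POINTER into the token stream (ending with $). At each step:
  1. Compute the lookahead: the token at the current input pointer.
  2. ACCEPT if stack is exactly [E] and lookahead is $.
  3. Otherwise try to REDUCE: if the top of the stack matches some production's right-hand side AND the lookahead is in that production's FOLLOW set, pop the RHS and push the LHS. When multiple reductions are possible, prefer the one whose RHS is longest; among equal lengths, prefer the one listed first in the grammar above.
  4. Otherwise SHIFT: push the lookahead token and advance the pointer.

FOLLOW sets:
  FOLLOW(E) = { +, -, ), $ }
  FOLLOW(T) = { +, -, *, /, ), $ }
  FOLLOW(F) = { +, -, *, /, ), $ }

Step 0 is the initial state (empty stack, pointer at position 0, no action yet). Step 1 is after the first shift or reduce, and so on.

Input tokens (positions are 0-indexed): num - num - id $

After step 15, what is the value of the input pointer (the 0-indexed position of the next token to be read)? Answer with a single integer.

Step 1: shift num. Stack=[num] ptr=1 lookahead=- remaining=[- num - id $]
Step 2: reduce F->num. Stack=[F] ptr=1 lookahead=- remaining=[- num - id $]
Step 3: reduce T->F. Stack=[T] ptr=1 lookahead=- remaining=[- num - id $]
Step 4: reduce E->T. Stack=[E] ptr=1 lookahead=- remaining=[- num - id $]
Step 5: shift -. Stack=[E -] ptr=2 lookahead=num remaining=[num - id $]
Step 6: shift num. Stack=[E - num] ptr=3 lookahead=- remaining=[- id $]
Step 7: reduce F->num. Stack=[E - F] ptr=3 lookahead=- remaining=[- id $]
Step 8: reduce T->F. Stack=[E - T] ptr=3 lookahead=- remaining=[- id $]
Step 9: reduce E->E - T. Stack=[E] ptr=3 lookahead=- remaining=[- id $]
Step 10: shift -. Stack=[E -] ptr=4 lookahead=id remaining=[id $]
Step 11: shift id. Stack=[E - id] ptr=5 lookahead=$ remaining=[$]
Step 12: reduce F->id. Stack=[E - F] ptr=5 lookahead=$ remaining=[$]
Step 13: reduce T->F. Stack=[E - T] ptr=5 lookahead=$ remaining=[$]
Step 14: reduce E->E - T. Stack=[E] ptr=5 lookahead=$ remaining=[$]
Step 15: accept. Stack=[E] ptr=5 lookahead=$ remaining=[$]

Answer: 5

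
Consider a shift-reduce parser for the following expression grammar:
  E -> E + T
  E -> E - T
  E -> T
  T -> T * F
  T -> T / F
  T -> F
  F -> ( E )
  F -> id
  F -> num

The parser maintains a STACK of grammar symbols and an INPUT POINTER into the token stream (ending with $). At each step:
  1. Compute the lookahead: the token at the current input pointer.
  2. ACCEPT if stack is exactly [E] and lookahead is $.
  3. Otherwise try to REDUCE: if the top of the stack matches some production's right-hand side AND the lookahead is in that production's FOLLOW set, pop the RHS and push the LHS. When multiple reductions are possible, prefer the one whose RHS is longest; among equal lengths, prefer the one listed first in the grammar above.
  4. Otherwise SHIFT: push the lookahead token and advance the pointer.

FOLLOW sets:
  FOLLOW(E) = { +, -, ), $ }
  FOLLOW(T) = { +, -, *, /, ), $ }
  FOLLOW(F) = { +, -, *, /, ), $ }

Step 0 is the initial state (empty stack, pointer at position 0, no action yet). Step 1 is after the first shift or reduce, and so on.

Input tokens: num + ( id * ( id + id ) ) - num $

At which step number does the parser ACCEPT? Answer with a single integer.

Answer: 34

Derivation:
Step 1: shift num. Stack=[num] ptr=1 lookahead=+ remaining=[+ ( id * ( id + id ) ) - num $]
Step 2: reduce F->num. Stack=[F] ptr=1 lookahead=+ remaining=[+ ( id * ( id + id ) ) - num $]
Step 3: reduce T->F. Stack=[T] ptr=1 lookahead=+ remaining=[+ ( id * ( id + id ) ) - num $]
Step 4: reduce E->T. Stack=[E] ptr=1 lookahead=+ remaining=[+ ( id * ( id + id ) ) - num $]
Step 5: shift +. Stack=[E +] ptr=2 lookahead=( remaining=[( id * ( id + id ) ) - num $]
Step 6: shift (. Stack=[E + (] ptr=3 lookahead=id remaining=[id * ( id + id ) ) - num $]
Step 7: shift id. Stack=[E + ( id] ptr=4 lookahead=* remaining=[* ( id + id ) ) - num $]
Step 8: reduce F->id. Stack=[E + ( F] ptr=4 lookahead=* remaining=[* ( id + id ) ) - num $]
Step 9: reduce T->F. Stack=[E + ( T] ptr=4 lookahead=* remaining=[* ( id + id ) ) - num $]
Step 10: shift *. Stack=[E + ( T *] ptr=5 lookahead=( remaining=[( id + id ) ) - num $]
Step 11: shift (. Stack=[E + ( T * (] ptr=6 lookahead=id remaining=[id + id ) ) - num $]
Step 12: shift id. Stack=[E + ( T * ( id] ptr=7 lookahead=+ remaining=[+ id ) ) - num $]
Step 13: reduce F->id. Stack=[E + ( T * ( F] ptr=7 lookahead=+ remaining=[+ id ) ) - num $]
Step 14: reduce T->F. Stack=[E + ( T * ( T] ptr=7 lookahead=+ remaining=[+ id ) ) - num $]
Step 15: reduce E->T. Stack=[E + ( T * ( E] ptr=7 lookahead=+ remaining=[+ id ) ) - num $]
Step 16: shift +. Stack=[E + ( T * ( E +] ptr=8 lookahead=id remaining=[id ) ) - num $]
Step 17: shift id. Stack=[E + ( T * ( E + id] ptr=9 lookahead=) remaining=[) ) - num $]
Step 18: reduce F->id. Stack=[E + ( T * ( E + F] ptr=9 lookahead=) remaining=[) ) - num $]
Step 19: reduce T->F. Stack=[E + ( T * ( E + T] ptr=9 lookahead=) remaining=[) ) - num $]
Step 20: reduce E->E + T. Stack=[E + ( T * ( E] ptr=9 lookahead=) remaining=[) ) - num $]
Step 21: shift ). Stack=[E + ( T * ( E )] ptr=10 lookahead=) remaining=[) - num $]
Step 22: reduce F->( E ). Stack=[E + ( T * F] ptr=10 lookahead=) remaining=[) - num $]
Step 23: reduce T->T * F. Stack=[E + ( T] ptr=10 lookahead=) remaining=[) - num $]
Step 24: reduce E->T. Stack=[E + ( E] ptr=10 lookahead=) remaining=[) - num $]
Step 25: shift ). Stack=[E + ( E )] ptr=11 lookahead=- remaining=[- num $]
Step 26: reduce F->( E ). Stack=[E + F] ptr=11 lookahead=- remaining=[- num $]
Step 27: reduce T->F. Stack=[E + T] ptr=11 lookahead=- remaining=[- num $]
Step 28: reduce E->E + T. Stack=[E] ptr=11 lookahead=- remaining=[- num $]
Step 29: shift -. Stack=[E -] ptr=12 lookahead=num remaining=[num $]
Step 30: shift num. Stack=[E - num] ptr=13 lookahead=$ remaining=[$]
Step 31: reduce F->num. Stack=[E - F] ptr=13 lookahead=$ remaining=[$]
Step 32: reduce T->F. Stack=[E - T] ptr=13 lookahead=$ remaining=[$]
Step 33: reduce E->E - T. Stack=[E] ptr=13 lookahead=$ remaining=[$]
Step 34: accept. Stack=[E] ptr=13 lookahead=$ remaining=[$]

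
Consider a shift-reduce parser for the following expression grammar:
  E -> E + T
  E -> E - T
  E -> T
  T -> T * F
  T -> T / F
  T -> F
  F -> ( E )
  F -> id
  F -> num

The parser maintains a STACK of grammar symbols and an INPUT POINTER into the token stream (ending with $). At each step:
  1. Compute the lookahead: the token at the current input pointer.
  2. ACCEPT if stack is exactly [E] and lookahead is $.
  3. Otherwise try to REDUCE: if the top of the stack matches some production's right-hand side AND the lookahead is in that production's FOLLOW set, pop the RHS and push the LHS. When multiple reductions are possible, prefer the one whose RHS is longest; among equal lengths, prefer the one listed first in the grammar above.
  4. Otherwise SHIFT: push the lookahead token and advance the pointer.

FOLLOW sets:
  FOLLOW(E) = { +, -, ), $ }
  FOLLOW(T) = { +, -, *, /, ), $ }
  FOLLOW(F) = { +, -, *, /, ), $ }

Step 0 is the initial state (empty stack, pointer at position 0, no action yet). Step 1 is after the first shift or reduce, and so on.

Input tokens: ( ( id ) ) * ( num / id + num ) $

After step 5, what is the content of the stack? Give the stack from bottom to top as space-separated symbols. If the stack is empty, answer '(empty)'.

Step 1: shift (. Stack=[(] ptr=1 lookahead=( remaining=[( id ) ) * ( num / id + num ) $]
Step 2: shift (. Stack=[( (] ptr=2 lookahead=id remaining=[id ) ) * ( num / id + num ) $]
Step 3: shift id. Stack=[( ( id] ptr=3 lookahead=) remaining=[) ) * ( num / id + num ) $]
Step 4: reduce F->id. Stack=[( ( F] ptr=3 lookahead=) remaining=[) ) * ( num / id + num ) $]
Step 5: reduce T->F. Stack=[( ( T] ptr=3 lookahead=) remaining=[) ) * ( num / id + num ) $]

Answer: ( ( T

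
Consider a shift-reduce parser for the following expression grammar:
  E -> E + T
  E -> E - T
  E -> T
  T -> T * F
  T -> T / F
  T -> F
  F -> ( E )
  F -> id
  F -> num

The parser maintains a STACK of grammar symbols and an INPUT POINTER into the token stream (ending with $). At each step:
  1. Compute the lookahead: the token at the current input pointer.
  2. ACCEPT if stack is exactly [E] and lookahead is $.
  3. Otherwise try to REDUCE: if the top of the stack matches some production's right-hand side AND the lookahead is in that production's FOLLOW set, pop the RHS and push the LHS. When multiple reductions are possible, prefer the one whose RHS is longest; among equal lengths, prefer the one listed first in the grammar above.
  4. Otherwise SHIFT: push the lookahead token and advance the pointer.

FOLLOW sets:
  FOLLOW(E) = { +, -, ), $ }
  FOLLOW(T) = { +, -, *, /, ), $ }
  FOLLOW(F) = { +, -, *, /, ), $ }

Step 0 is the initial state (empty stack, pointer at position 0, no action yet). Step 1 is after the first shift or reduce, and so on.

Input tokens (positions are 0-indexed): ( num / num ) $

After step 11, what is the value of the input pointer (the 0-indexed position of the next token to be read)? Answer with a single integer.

Answer: 5

Derivation:
Step 1: shift (. Stack=[(] ptr=1 lookahead=num remaining=[num / num ) $]
Step 2: shift num. Stack=[( num] ptr=2 lookahead=/ remaining=[/ num ) $]
Step 3: reduce F->num. Stack=[( F] ptr=2 lookahead=/ remaining=[/ num ) $]
Step 4: reduce T->F. Stack=[( T] ptr=2 lookahead=/ remaining=[/ num ) $]
Step 5: shift /. Stack=[( T /] ptr=3 lookahead=num remaining=[num ) $]
Step 6: shift num. Stack=[( T / num] ptr=4 lookahead=) remaining=[) $]
Step 7: reduce F->num. Stack=[( T / F] ptr=4 lookahead=) remaining=[) $]
Step 8: reduce T->T / F. Stack=[( T] ptr=4 lookahead=) remaining=[) $]
Step 9: reduce E->T. Stack=[( E] ptr=4 lookahead=) remaining=[) $]
Step 10: shift ). Stack=[( E )] ptr=5 lookahead=$ remaining=[$]
Step 11: reduce F->( E ). Stack=[F] ptr=5 lookahead=$ remaining=[$]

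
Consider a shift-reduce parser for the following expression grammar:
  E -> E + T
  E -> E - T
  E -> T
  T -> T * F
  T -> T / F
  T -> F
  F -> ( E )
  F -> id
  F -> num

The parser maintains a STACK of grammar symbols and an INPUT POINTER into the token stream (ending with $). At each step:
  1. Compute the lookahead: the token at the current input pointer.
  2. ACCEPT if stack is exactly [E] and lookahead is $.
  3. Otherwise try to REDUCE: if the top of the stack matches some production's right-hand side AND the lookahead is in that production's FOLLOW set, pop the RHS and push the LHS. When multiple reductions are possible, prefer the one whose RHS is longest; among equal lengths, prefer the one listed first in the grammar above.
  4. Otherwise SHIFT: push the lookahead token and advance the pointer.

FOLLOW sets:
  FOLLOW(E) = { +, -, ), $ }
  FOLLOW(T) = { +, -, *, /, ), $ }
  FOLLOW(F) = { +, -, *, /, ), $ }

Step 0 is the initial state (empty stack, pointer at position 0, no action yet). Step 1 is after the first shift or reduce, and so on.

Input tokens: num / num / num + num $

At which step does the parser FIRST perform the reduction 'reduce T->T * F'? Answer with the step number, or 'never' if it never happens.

Step 1: shift num. Stack=[num] ptr=1 lookahead=/ remaining=[/ num / num + num $]
Step 2: reduce F->num. Stack=[F] ptr=1 lookahead=/ remaining=[/ num / num + num $]
Step 3: reduce T->F. Stack=[T] ptr=1 lookahead=/ remaining=[/ num / num + num $]
Step 4: shift /. Stack=[T /] ptr=2 lookahead=num remaining=[num / num + num $]
Step 5: shift num. Stack=[T / num] ptr=3 lookahead=/ remaining=[/ num + num $]
Step 6: reduce F->num. Stack=[T / F] ptr=3 lookahead=/ remaining=[/ num + num $]
Step 7: reduce T->T / F. Stack=[T] ptr=3 lookahead=/ remaining=[/ num + num $]
Step 8: shift /. Stack=[T /] ptr=4 lookahead=num remaining=[num + num $]
Step 9: shift num. Stack=[T / num] ptr=5 lookahead=+ remaining=[+ num $]
Step 10: reduce F->num. Stack=[T / F] ptr=5 lookahead=+ remaining=[+ num $]
Step 11: reduce T->T / F. Stack=[T] ptr=5 lookahead=+ remaining=[+ num $]
Step 12: reduce E->T. Stack=[E] ptr=5 lookahead=+ remaining=[+ num $]
Step 13: shift +. Stack=[E +] ptr=6 lookahead=num remaining=[num $]
Step 14: shift num. Stack=[E + num] ptr=7 lookahead=$ remaining=[$]
Step 15: reduce F->num. Stack=[E + F] ptr=7 lookahead=$ remaining=[$]
Step 16: reduce T->F. Stack=[E + T] ptr=7 lookahead=$ remaining=[$]
Step 17: reduce E->E + T. Stack=[E] ptr=7 lookahead=$ remaining=[$]
Step 18: accept. Stack=[E] ptr=7 lookahead=$ remaining=[$]

Answer: never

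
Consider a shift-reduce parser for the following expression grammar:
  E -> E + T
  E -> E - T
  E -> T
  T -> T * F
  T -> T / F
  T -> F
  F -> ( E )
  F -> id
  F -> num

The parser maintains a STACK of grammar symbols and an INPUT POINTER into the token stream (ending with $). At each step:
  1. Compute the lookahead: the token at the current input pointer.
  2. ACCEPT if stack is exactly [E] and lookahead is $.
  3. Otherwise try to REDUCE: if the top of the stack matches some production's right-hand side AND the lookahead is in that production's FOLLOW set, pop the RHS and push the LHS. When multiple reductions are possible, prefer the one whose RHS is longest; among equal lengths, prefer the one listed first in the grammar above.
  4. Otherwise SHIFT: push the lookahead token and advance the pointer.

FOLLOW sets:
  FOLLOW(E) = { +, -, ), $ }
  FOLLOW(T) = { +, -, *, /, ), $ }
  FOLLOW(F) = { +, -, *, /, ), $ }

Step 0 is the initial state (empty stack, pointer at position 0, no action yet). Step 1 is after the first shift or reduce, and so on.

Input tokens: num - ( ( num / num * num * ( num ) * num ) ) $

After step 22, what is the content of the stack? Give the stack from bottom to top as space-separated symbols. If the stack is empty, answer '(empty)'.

Answer: E - ( ( T * ( F

Derivation:
Step 1: shift num. Stack=[num] ptr=1 lookahead=- remaining=[- ( ( num / num * num * ( num ) * num ) ) $]
Step 2: reduce F->num. Stack=[F] ptr=1 lookahead=- remaining=[- ( ( num / num * num * ( num ) * num ) ) $]
Step 3: reduce T->F. Stack=[T] ptr=1 lookahead=- remaining=[- ( ( num / num * num * ( num ) * num ) ) $]
Step 4: reduce E->T. Stack=[E] ptr=1 lookahead=- remaining=[- ( ( num / num * num * ( num ) * num ) ) $]
Step 5: shift -. Stack=[E -] ptr=2 lookahead=( remaining=[( ( num / num * num * ( num ) * num ) ) $]
Step 6: shift (. Stack=[E - (] ptr=3 lookahead=( remaining=[( num / num * num * ( num ) * num ) ) $]
Step 7: shift (. Stack=[E - ( (] ptr=4 lookahead=num remaining=[num / num * num * ( num ) * num ) ) $]
Step 8: shift num. Stack=[E - ( ( num] ptr=5 lookahead=/ remaining=[/ num * num * ( num ) * num ) ) $]
Step 9: reduce F->num. Stack=[E - ( ( F] ptr=5 lookahead=/ remaining=[/ num * num * ( num ) * num ) ) $]
Step 10: reduce T->F. Stack=[E - ( ( T] ptr=5 lookahead=/ remaining=[/ num * num * ( num ) * num ) ) $]
Step 11: shift /. Stack=[E - ( ( T /] ptr=6 lookahead=num remaining=[num * num * ( num ) * num ) ) $]
Step 12: shift num. Stack=[E - ( ( T / num] ptr=7 lookahead=* remaining=[* num * ( num ) * num ) ) $]
Step 13: reduce F->num. Stack=[E - ( ( T / F] ptr=7 lookahead=* remaining=[* num * ( num ) * num ) ) $]
Step 14: reduce T->T / F. Stack=[E - ( ( T] ptr=7 lookahead=* remaining=[* num * ( num ) * num ) ) $]
Step 15: shift *. Stack=[E - ( ( T *] ptr=8 lookahead=num remaining=[num * ( num ) * num ) ) $]
Step 16: shift num. Stack=[E - ( ( T * num] ptr=9 lookahead=* remaining=[* ( num ) * num ) ) $]
Step 17: reduce F->num. Stack=[E - ( ( T * F] ptr=9 lookahead=* remaining=[* ( num ) * num ) ) $]
Step 18: reduce T->T * F. Stack=[E - ( ( T] ptr=9 lookahead=* remaining=[* ( num ) * num ) ) $]
Step 19: shift *. Stack=[E - ( ( T *] ptr=10 lookahead=( remaining=[( num ) * num ) ) $]
Step 20: shift (. Stack=[E - ( ( T * (] ptr=11 lookahead=num remaining=[num ) * num ) ) $]
Step 21: shift num. Stack=[E - ( ( T * ( num] ptr=12 lookahead=) remaining=[) * num ) ) $]
Step 22: reduce F->num. Stack=[E - ( ( T * ( F] ptr=12 lookahead=) remaining=[) * num ) ) $]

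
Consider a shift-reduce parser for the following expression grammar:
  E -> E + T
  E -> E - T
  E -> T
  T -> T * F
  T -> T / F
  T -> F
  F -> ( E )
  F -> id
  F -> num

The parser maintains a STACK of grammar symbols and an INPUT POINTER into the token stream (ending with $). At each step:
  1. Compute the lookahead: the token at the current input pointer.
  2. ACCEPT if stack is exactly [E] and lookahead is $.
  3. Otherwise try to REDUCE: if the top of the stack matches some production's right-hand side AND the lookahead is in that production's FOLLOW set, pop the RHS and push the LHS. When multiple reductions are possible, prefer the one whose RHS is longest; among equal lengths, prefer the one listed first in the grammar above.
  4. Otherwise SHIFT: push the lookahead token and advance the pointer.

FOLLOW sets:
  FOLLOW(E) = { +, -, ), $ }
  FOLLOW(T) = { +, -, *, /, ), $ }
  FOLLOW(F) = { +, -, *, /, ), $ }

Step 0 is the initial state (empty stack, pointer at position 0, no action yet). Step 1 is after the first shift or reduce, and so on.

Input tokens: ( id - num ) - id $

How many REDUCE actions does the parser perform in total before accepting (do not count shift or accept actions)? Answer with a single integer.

Step 1: shift (. Stack=[(] ptr=1 lookahead=id remaining=[id - num ) - id $]
Step 2: shift id. Stack=[( id] ptr=2 lookahead=- remaining=[- num ) - id $]
Step 3: reduce F->id. Stack=[( F] ptr=2 lookahead=- remaining=[- num ) - id $]
Step 4: reduce T->F. Stack=[( T] ptr=2 lookahead=- remaining=[- num ) - id $]
Step 5: reduce E->T. Stack=[( E] ptr=2 lookahead=- remaining=[- num ) - id $]
Step 6: shift -. Stack=[( E -] ptr=3 lookahead=num remaining=[num ) - id $]
Step 7: shift num. Stack=[( E - num] ptr=4 lookahead=) remaining=[) - id $]
Step 8: reduce F->num. Stack=[( E - F] ptr=4 lookahead=) remaining=[) - id $]
Step 9: reduce T->F. Stack=[( E - T] ptr=4 lookahead=) remaining=[) - id $]
Step 10: reduce E->E - T. Stack=[( E] ptr=4 lookahead=) remaining=[) - id $]
Step 11: shift ). Stack=[( E )] ptr=5 lookahead=- remaining=[- id $]
Step 12: reduce F->( E ). Stack=[F] ptr=5 lookahead=- remaining=[- id $]
Step 13: reduce T->F. Stack=[T] ptr=5 lookahead=- remaining=[- id $]
Step 14: reduce E->T. Stack=[E] ptr=5 lookahead=- remaining=[- id $]
Step 15: shift -. Stack=[E -] ptr=6 lookahead=id remaining=[id $]
Step 16: shift id. Stack=[E - id] ptr=7 lookahead=$ remaining=[$]
Step 17: reduce F->id. Stack=[E - F] ptr=7 lookahead=$ remaining=[$]
Step 18: reduce T->F. Stack=[E - T] ptr=7 lookahead=$ remaining=[$]
Step 19: reduce E->E - T. Stack=[E] ptr=7 lookahead=$ remaining=[$]
Step 20: accept. Stack=[E] ptr=7 lookahead=$ remaining=[$]

Answer: 12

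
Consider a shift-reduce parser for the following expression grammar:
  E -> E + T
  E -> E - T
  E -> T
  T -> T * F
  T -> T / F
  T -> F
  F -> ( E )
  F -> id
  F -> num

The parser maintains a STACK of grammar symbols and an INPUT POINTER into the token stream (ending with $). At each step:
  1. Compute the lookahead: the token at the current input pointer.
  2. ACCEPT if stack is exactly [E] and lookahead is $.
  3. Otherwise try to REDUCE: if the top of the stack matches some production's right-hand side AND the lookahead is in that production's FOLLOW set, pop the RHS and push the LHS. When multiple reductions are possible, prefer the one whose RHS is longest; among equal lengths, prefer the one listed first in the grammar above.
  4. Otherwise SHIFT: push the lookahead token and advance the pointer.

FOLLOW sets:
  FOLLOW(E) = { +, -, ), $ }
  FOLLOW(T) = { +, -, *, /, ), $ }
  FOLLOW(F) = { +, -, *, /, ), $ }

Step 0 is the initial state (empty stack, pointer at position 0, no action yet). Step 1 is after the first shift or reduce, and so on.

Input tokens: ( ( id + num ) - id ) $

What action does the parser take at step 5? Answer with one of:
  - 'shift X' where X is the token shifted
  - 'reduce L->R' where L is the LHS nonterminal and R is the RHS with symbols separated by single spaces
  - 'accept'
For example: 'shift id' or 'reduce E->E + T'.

Answer: reduce T->F

Derivation:
Step 1: shift (. Stack=[(] ptr=1 lookahead=( remaining=[( id + num ) - id ) $]
Step 2: shift (. Stack=[( (] ptr=2 lookahead=id remaining=[id + num ) - id ) $]
Step 3: shift id. Stack=[( ( id] ptr=3 lookahead=+ remaining=[+ num ) - id ) $]
Step 4: reduce F->id. Stack=[( ( F] ptr=3 lookahead=+ remaining=[+ num ) - id ) $]
Step 5: reduce T->F. Stack=[( ( T] ptr=3 lookahead=+ remaining=[+ num ) - id ) $]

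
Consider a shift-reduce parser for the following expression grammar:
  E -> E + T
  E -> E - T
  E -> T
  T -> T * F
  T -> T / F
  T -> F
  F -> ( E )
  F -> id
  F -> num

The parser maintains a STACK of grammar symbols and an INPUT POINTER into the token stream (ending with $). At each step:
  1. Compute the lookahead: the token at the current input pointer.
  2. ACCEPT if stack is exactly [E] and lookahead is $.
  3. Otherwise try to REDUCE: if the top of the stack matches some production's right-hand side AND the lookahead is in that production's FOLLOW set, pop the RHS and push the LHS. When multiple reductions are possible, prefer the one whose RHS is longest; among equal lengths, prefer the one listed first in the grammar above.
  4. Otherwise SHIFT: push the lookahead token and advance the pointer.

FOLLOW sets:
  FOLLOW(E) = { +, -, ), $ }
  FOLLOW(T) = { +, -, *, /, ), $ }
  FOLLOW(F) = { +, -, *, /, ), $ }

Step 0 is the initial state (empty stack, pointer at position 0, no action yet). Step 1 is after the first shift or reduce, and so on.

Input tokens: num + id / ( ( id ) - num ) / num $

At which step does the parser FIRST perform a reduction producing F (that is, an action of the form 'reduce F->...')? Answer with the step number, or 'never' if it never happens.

Step 1: shift num. Stack=[num] ptr=1 lookahead=+ remaining=[+ id / ( ( id ) - num ) / num $]
Step 2: reduce F->num. Stack=[F] ptr=1 lookahead=+ remaining=[+ id / ( ( id ) - num ) / num $]

Answer: 2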